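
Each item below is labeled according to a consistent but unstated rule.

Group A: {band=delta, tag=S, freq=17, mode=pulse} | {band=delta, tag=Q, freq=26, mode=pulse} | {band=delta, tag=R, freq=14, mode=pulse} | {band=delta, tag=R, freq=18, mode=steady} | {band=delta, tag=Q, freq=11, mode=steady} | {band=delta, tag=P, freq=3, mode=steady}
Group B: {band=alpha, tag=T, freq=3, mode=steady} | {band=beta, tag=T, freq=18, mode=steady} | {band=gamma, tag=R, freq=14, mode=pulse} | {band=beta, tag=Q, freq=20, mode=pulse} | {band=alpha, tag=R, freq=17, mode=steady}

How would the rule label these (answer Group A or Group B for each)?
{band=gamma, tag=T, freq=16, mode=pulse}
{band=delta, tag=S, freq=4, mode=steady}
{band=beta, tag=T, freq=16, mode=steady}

Group B, Group A, Group B

The distinguishing property — band is delta — holds for all the 'Group A' cases and none of the 'Group B' cases.
Group B: {band=gamma, tag=T, freq=16, mode=pulse}, since band is gamma. Group A: {band=delta, tag=S, freq=4, mode=steady}, since band is delta. Group B: {band=beta, tag=T, freq=16, mode=steady}, since band is beta.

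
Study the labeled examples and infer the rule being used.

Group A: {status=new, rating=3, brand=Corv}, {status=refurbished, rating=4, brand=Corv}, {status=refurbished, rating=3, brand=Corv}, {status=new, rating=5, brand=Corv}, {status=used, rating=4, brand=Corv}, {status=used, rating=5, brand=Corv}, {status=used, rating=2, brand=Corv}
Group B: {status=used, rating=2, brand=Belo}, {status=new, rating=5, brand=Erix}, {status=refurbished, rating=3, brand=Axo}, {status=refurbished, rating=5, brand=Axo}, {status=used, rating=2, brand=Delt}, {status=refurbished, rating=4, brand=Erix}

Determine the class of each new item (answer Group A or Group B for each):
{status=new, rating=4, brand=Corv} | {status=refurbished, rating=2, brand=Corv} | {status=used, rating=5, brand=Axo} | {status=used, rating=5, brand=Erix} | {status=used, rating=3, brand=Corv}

Group A, Group A, Group B, Group B, Group A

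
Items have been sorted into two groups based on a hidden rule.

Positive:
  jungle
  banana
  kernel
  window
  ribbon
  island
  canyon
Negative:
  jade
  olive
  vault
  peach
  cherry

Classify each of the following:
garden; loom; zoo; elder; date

Checking candidate rules against both groups, what survives is: contains 'n'.
garden: has 'n', matches → Positive.
loom: no 'n', doesn't match → Negative.
zoo: no 'n', doesn't match → Negative.
elder: no 'n', doesn't match → Negative.
date: no 'n', doesn't match → Negative.

Positive, Negative, Negative, Negative, Negative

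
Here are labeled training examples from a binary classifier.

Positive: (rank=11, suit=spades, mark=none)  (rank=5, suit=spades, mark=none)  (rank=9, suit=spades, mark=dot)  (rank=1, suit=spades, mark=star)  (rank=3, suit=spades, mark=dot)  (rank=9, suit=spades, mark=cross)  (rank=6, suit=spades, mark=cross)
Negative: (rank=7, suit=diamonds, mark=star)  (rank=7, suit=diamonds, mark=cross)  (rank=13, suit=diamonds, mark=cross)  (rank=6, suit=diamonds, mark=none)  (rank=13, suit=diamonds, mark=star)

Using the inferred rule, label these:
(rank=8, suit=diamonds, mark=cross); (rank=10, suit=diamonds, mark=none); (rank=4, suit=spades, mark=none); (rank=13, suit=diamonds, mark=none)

Negative, Negative, Positive, Negative

The rule appears to be: suit is spades.
(rank=8, suit=diamonds, mark=cross): Negative (suit is diamonds). (rank=10, suit=diamonds, mark=none): Negative (suit is diamonds). (rank=4, suit=spades, mark=none): Positive (suit is spades). (rank=13, suit=diamonds, mark=none): Negative (suit is diamonds).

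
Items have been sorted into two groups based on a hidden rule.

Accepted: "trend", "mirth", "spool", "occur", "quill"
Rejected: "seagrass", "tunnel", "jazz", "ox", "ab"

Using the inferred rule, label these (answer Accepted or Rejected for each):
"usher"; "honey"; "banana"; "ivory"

Accepted, Accepted, Rejected, Accepted

Every 'Accepted' example satisfies: odd length. None of the 'Rejected' examples do.
Accepted: "usher", since length 5.
Accepted: "honey", since length 5.
Rejected: "banana", since length 6.
Accepted: "ivory", since length 5.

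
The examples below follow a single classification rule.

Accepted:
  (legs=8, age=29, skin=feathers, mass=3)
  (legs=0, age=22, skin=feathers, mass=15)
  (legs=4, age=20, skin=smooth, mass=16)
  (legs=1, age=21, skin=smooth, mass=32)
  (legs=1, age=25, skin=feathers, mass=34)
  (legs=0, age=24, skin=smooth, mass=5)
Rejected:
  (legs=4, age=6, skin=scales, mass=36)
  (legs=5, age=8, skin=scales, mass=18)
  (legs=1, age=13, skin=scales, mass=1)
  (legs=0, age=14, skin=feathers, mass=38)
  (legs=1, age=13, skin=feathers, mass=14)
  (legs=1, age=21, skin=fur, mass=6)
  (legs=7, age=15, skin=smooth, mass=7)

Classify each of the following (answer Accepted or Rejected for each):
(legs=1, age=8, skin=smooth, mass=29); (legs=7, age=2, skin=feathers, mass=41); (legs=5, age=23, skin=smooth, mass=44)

Rejected, Rejected, Accepted

The rule appears to be: age ≥ 20 AND mass ≠ 6.
(legs=1, age=8, skin=smooth, mass=29): Rejected (age = 8, mass = 29).
(legs=7, age=2, skin=feathers, mass=41): Rejected (age = 2, mass = 41).
(legs=5, age=23, skin=smooth, mass=44): Accepted (age = 23, mass = 44).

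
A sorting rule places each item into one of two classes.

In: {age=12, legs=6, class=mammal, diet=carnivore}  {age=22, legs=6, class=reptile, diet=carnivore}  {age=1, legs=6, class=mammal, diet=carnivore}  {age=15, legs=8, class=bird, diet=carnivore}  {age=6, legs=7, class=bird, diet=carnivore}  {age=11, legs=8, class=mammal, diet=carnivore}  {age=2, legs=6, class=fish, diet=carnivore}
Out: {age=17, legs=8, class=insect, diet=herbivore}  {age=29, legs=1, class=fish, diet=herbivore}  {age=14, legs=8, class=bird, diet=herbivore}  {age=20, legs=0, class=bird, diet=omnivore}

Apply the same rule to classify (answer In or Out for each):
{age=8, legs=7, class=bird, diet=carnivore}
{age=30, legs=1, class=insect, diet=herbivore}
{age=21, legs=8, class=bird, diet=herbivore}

In, Out, Out

Checking candidate rules against both groups, what survives is: diet is carnivore.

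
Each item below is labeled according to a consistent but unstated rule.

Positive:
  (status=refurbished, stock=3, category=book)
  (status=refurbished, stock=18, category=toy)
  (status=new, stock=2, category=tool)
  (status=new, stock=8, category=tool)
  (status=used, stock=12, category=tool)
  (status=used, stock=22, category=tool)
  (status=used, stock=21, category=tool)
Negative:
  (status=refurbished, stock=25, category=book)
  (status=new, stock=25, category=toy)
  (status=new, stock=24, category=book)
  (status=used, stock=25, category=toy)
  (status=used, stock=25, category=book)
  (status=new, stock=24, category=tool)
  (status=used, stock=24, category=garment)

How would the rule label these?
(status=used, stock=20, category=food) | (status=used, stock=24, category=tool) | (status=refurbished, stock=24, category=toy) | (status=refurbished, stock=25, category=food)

Positive, Negative, Negative, Negative

The pattern is that an item is 'Positive' exactly when: stock ≤ 22.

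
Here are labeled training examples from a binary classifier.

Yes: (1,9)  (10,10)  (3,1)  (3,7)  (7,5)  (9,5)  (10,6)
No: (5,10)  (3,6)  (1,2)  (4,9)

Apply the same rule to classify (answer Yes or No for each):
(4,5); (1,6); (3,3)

No, No, Yes

The common property of the 'Yes' items is: sum is even. No 'No' item has it.
No: (4,5), since 4+5 = 9.
No: (1,6), since 1+6 = 7.
Yes: (3,3), since 3+3 = 6.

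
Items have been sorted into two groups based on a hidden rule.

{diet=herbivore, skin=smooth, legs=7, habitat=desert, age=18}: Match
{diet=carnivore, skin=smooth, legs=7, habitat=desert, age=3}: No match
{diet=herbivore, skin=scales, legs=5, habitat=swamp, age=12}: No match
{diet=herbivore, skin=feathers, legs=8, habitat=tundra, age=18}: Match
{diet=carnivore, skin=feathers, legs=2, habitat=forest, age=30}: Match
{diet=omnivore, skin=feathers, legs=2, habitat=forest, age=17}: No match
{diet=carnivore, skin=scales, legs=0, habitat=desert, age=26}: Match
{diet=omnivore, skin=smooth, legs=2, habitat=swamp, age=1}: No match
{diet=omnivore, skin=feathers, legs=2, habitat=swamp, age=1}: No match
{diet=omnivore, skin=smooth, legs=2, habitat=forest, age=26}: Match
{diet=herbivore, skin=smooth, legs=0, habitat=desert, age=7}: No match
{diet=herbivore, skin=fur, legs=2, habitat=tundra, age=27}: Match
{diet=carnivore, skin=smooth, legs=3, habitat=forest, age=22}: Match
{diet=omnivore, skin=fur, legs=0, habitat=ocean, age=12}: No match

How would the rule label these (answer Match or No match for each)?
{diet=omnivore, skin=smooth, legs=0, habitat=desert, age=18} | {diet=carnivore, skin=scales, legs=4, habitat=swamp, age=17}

Match, No match

The classifier is using: age ≥ 18.
{diet=omnivore, skin=smooth, legs=0, habitat=desert, age=18} → age = 18 → Match.
{diet=carnivore, skin=scales, legs=4, habitat=swamp, age=17} → age = 17 → No match.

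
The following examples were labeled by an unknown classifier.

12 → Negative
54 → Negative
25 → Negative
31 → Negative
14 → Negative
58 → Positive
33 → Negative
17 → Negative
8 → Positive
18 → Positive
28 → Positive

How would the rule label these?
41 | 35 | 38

Negative, Negative, Positive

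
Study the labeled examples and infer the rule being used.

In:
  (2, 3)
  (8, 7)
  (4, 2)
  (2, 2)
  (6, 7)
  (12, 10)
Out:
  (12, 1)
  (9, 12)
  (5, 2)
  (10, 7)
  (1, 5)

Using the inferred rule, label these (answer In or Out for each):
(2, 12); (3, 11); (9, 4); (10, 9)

The simplest hypothesis consistent with all the labels is: |first − second| ≤ 2.

Out, Out, Out, In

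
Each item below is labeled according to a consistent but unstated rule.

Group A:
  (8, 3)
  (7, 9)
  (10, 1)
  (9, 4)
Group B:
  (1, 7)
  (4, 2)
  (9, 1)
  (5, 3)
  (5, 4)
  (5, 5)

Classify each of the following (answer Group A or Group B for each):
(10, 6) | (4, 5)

One predicate separates the groups cleanly: sum ≥ 11.

Group A, Group B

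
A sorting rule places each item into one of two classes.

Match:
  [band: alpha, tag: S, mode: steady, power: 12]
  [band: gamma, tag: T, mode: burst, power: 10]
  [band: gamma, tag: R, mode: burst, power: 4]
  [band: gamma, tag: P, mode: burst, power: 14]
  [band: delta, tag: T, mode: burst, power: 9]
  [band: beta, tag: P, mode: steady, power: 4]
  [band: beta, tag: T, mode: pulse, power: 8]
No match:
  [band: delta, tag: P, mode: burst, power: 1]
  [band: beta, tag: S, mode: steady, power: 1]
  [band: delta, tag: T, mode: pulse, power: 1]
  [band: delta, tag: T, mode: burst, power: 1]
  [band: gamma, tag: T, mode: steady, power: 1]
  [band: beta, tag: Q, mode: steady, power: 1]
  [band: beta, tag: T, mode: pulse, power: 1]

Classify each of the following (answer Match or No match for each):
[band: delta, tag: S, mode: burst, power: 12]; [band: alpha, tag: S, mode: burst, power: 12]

Match, Match

One predicate separates the groups cleanly: power ≥ 4.
[band: delta, tag: S, mode: burst, power: 12]: Match (power = 12). [band: alpha, tag: S, mode: burst, power: 12]: Match (power = 12).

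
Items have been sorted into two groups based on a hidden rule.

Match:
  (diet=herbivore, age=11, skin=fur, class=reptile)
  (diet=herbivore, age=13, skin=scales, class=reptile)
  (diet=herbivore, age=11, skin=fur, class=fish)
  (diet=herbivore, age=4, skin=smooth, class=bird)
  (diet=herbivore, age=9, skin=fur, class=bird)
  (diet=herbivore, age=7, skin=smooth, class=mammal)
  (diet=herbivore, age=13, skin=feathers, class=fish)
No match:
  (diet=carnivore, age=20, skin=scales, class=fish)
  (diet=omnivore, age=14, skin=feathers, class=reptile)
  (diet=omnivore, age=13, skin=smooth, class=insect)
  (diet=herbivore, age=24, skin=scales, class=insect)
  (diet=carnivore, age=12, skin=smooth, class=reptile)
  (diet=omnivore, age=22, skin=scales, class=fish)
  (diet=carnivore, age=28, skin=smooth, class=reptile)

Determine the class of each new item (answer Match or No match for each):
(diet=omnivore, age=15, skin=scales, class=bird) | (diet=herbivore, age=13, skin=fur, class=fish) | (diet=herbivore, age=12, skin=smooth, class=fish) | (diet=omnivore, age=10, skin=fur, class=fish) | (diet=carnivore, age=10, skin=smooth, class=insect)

No match, Match, Match, No match, No match

'Match' ⟺ diet is herbivore AND age ≤ 13.
(diet=omnivore, age=15, skin=scales, class=bird) — diet is omnivore, age = 15, hence No match.
(diet=herbivore, age=13, skin=fur, class=fish) — diet is herbivore, age = 13, hence Match.
(diet=herbivore, age=12, skin=smooth, class=fish) — diet is herbivore, age = 12, hence Match.
(diet=omnivore, age=10, skin=fur, class=fish) — diet is omnivore, age = 10, hence No match.
(diet=carnivore, age=10, skin=smooth, class=insect) — diet is carnivore, age = 10, hence No match.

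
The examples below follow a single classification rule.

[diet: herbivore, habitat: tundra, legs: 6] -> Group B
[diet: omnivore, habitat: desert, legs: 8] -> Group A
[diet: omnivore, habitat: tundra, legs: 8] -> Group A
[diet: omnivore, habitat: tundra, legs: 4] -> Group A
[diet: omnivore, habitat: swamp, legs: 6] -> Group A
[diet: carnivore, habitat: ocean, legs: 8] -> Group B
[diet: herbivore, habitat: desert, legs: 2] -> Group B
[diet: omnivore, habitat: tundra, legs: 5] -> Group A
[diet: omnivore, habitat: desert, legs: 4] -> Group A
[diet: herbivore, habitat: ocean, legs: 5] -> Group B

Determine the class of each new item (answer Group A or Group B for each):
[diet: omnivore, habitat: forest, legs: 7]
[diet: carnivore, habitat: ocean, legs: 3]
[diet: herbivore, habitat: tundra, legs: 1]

A rule that fits every label: diet is omnivore — true of each 'Group A' example, false of each 'Group B' one.
[diet: omnivore, habitat: forest, legs: 7] — diet is omnivore, hence Group A. [diet: carnivore, habitat: ocean, legs: 3] — diet is carnivore, hence Group B. [diet: herbivore, habitat: tundra, legs: 1] — diet is herbivore, hence Group B.

Group A, Group B, Group B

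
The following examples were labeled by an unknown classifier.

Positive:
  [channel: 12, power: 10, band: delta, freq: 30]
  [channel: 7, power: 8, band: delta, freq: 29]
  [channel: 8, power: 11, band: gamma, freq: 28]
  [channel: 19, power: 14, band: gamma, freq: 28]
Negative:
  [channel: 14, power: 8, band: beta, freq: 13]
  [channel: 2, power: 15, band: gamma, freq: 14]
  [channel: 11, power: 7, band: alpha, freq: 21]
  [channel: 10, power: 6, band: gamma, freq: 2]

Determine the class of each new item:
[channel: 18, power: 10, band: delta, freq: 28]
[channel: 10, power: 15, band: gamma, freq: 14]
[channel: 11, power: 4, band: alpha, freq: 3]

Positive, Negative, Negative

One predicate separates the groups cleanly: freq ≥ 28.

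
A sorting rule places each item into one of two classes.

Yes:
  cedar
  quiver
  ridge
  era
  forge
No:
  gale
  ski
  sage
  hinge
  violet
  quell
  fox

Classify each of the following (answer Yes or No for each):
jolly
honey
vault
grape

No, No, No, Yes

The pattern is that an item is 'Yes' exactly when: contains 'r'.
jolly — no 'r', hence No. honey — no 'r', hence No. vault — no 'r', hence No. grape — has 'r', hence Yes.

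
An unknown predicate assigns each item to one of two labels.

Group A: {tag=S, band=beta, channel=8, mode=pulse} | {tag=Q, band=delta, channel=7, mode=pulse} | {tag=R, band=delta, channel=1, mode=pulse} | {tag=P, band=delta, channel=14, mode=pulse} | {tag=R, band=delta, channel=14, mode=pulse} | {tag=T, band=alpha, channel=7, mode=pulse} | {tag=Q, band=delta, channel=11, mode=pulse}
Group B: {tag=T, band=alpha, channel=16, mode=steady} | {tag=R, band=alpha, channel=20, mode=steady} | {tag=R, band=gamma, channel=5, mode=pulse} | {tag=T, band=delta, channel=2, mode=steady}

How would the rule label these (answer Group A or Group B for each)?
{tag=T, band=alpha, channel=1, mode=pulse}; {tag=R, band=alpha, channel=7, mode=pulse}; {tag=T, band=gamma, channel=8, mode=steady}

Group A, Group A, Group B

The common property of the 'Group A' items is: mode is pulse AND channel ≠ 5. No 'Group B' item has it.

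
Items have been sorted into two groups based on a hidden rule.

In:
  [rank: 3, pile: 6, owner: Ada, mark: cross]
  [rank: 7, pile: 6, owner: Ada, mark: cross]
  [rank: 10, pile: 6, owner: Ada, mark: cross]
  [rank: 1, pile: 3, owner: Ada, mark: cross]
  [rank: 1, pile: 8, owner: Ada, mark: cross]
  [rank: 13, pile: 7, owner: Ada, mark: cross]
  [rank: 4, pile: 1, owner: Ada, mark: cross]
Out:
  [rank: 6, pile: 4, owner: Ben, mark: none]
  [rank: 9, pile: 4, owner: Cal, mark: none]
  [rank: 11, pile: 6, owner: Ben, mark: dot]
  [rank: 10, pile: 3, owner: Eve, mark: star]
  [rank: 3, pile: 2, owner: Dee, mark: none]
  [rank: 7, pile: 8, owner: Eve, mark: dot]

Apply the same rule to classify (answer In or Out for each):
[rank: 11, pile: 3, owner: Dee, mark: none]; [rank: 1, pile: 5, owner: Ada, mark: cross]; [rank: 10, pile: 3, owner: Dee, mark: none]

Out, In, Out

The classifier is using: owner is Ada.
[rank: 11, pile: 3, owner: Dee, mark: none]: owner is Dee, lacks this property → Out. [rank: 1, pile: 5, owner: Ada, mark: cross]: owner is Ada, satisfies this → In. [rank: 10, pile: 3, owner: Dee, mark: none]: owner is Dee, lacks this property → Out.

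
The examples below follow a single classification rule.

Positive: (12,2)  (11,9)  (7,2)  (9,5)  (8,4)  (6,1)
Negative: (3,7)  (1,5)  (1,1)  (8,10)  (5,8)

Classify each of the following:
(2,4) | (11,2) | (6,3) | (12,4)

Negative, Positive, Positive, Positive

The distinguishing property — first > second — holds for all the 'Positive' cases and none of the 'Negative' cases.
(2,4) — 2 < 4, hence Negative. (11,2) — 11 > 2, hence Positive. (6,3) — 6 > 3, hence Positive. (12,4) — 12 > 4, hence Positive.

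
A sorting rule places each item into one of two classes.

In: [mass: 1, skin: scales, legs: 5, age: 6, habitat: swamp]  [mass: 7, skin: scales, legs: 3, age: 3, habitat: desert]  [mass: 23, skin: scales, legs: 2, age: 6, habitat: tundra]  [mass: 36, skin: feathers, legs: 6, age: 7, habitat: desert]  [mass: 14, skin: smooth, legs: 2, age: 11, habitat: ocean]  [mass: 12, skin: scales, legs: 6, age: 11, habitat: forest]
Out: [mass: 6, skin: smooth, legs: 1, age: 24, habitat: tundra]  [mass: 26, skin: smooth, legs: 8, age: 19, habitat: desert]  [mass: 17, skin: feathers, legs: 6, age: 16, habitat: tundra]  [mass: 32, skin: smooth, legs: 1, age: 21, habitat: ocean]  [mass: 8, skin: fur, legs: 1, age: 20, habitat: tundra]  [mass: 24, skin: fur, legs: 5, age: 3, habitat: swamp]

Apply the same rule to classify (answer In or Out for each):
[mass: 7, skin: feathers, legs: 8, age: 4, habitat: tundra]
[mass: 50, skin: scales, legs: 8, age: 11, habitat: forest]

The pattern is that an item is 'In' exactly when: mass ≠ 24 AND age ≤ 11.
In: [mass: 7, skin: feathers, legs: 8, age: 4, habitat: tundra], since mass = 7, age = 4.
In: [mass: 50, skin: scales, legs: 8, age: 11, habitat: forest], since mass = 50, age = 11.

In, In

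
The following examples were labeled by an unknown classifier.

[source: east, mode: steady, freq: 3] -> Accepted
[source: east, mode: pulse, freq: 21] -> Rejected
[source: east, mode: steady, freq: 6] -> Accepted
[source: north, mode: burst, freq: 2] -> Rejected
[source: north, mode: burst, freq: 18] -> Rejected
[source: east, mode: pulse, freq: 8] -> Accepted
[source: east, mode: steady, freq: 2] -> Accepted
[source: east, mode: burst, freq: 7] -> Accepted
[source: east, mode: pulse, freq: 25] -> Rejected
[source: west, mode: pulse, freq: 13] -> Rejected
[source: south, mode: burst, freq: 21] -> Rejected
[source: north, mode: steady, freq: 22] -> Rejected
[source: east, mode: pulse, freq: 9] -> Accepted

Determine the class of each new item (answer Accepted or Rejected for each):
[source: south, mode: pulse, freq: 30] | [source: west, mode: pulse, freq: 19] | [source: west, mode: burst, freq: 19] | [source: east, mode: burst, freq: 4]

The distinguishing property — source is east AND freq ≤ 9 — holds for all the 'Accepted' cases and none of the 'Rejected' cases.
Rejected: [source: south, mode: pulse, freq: 30], since source is south, freq = 30. Rejected: [source: west, mode: pulse, freq: 19], since source is west, freq = 19. Rejected: [source: west, mode: burst, freq: 19], since source is west, freq = 19. Accepted: [source: east, mode: burst, freq: 4], since source is east, freq = 4.

Rejected, Rejected, Rejected, Accepted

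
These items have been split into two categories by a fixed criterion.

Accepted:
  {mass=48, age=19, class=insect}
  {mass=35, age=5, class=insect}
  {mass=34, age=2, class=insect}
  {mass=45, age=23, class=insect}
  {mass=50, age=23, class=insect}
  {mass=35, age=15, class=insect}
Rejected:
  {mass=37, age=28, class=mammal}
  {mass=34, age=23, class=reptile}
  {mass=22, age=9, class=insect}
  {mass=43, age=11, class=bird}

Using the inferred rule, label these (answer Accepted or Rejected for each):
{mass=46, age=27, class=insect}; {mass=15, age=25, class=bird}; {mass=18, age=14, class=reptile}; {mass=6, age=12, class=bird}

Accepted, Rejected, Rejected, Rejected

One predicate separates the groups cleanly: class is insect AND mass ≥ 34.
{mass=46, age=27, class=insect} — class is insect, mass = 46, hence Accepted.
{mass=15, age=25, class=bird} — class is bird, mass = 15, hence Rejected.
{mass=18, age=14, class=reptile} — class is reptile, mass = 18, hence Rejected.
{mass=6, age=12, class=bird} — class is bird, mass = 6, hence Rejected.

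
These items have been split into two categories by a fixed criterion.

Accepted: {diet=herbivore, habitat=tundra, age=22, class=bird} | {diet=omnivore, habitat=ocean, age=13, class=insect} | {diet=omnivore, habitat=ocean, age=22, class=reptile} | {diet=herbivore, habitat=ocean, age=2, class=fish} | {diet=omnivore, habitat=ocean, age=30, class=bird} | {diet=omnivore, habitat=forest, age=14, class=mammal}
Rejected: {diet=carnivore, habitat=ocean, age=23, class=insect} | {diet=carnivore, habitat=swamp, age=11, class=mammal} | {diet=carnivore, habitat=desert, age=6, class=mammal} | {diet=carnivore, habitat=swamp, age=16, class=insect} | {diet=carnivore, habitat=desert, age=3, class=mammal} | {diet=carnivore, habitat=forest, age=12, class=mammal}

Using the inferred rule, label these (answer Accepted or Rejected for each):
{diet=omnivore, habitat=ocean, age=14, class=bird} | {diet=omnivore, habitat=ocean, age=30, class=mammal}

Accepted, Accepted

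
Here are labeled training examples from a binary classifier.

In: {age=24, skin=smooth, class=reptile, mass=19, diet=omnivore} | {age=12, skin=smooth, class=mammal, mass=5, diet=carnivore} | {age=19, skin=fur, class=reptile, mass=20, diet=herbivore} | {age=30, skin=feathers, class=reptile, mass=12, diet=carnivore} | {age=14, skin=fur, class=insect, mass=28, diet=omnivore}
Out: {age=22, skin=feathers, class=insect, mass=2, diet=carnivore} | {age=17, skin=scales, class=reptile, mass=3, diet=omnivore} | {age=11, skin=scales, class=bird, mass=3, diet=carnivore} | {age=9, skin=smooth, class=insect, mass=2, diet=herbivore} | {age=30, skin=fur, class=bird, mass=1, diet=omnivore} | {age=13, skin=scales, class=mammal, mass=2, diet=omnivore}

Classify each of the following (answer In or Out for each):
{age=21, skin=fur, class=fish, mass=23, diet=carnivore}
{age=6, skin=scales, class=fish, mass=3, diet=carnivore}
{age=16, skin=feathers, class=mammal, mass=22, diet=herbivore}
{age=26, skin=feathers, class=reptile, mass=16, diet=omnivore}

In, Out, In, In

The rule appears to be: mass ≥ 5.
{age=21, skin=fur, class=fish, mass=23, diet=carnivore}: mass = 23 — satisfies this, so In. {age=6, skin=scales, class=fish, mass=3, diet=carnivore}: mass = 3 — fails the rule, so Out. {age=16, skin=feathers, class=mammal, mass=22, diet=herbivore}: mass = 22 — satisfies this, so In. {age=26, skin=feathers, class=reptile, mass=16, diet=omnivore}: mass = 16 — satisfies this, so In.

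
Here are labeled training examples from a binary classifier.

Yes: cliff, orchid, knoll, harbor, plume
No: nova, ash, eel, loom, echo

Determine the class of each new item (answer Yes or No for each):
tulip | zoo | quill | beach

Yes, No, Yes, Yes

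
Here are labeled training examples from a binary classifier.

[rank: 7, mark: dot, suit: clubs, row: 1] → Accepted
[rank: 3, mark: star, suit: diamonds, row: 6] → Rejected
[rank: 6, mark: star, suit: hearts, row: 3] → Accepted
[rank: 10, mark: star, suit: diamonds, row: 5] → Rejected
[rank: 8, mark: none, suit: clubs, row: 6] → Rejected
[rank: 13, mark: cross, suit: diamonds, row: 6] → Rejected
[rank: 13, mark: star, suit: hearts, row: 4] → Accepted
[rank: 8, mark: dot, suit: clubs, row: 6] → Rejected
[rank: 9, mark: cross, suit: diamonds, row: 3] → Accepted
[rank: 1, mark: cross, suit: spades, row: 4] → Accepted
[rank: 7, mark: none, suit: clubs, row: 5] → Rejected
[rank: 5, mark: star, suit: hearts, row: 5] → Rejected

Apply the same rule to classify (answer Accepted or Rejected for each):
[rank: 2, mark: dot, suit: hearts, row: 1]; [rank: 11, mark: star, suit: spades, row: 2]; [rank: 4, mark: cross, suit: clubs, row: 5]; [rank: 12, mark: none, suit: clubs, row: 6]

Every 'Accepted' example satisfies: row ≤ 4. None of the 'Rejected' examples do.
[rank: 2, mark: dot, suit: hearts, row: 1]: Accepted (row = 1).
[rank: 11, mark: star, suit: spades, row: 2]: Accepted (row = 2).
[rank: 4, mark: cross, suit: clubs, row: 5]: Rejected (row = 5).
[rank: 12, mark: none, suit: clubs, row: 6]: Rejected (row = 6).

Accepted, Accepted, Rejected, Rejected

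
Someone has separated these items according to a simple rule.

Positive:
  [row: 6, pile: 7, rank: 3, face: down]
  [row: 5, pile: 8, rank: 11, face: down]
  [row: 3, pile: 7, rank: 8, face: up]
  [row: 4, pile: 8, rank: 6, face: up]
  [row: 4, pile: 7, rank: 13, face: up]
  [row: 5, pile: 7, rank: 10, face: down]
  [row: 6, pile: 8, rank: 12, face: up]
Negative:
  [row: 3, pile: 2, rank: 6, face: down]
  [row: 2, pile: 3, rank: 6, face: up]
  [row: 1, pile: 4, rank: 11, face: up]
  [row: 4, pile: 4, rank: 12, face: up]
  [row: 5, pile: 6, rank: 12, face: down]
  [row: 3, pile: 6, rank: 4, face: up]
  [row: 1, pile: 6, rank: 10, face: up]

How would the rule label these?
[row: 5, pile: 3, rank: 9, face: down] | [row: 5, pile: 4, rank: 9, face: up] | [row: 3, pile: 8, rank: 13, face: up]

A rule that fits every label: pile ≥ 7 — true of each 'Positive' example, false of each 'Negative' one.
[row: 5, pile: 3, rank: 9, face: down]: Negative (pile = 3).
[row: 5, pile: 4, rank: 9, face: up]: Negative (pile = 4).
[row: 3, pile: 8, rank: 13, face: up]: Positive (pile = 8).

Negative, Negative, Positive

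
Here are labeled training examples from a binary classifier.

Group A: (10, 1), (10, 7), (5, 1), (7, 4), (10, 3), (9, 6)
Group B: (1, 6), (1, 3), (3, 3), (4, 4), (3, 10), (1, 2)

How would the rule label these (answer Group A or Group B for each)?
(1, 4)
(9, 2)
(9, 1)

The simplest hypothesis consistent with all the labels is: first > second.

Group B, Group A, Group A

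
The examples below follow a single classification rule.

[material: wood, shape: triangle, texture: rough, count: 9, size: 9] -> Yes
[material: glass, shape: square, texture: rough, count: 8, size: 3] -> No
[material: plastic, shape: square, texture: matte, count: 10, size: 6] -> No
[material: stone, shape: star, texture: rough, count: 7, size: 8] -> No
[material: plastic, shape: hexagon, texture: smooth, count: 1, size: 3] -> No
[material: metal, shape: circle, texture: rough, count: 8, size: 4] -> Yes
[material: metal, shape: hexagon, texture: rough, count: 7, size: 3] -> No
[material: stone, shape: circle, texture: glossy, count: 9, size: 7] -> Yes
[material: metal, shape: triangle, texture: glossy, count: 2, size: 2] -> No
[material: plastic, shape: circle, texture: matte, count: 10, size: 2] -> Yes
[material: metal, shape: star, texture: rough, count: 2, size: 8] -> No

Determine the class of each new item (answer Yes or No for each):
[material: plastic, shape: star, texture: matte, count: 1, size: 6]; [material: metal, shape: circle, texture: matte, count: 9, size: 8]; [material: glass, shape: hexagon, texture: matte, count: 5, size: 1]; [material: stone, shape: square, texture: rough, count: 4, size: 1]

Every 'Yes' example satisfies: material is wood OR shape is circle. None of the 'No' examples do.
[material: plastic, shape: star, texture: matte, count: 1, size: 6] — material is plastic, shape is star, hence No.
[material: metal, shape: circle, texture: matte, count: 9, size: 8] — material is metal, shape is circle, hence Yes.
[material: glass, shape: hexagon, texture: matte, count: 5, size: 1] — material is glass, shape is hexagon, hence No.
[material: stone, shape: square, texture: rough, count: 4, size: 1] — material is stone, shape is square, hence No.

No, Yes, No, No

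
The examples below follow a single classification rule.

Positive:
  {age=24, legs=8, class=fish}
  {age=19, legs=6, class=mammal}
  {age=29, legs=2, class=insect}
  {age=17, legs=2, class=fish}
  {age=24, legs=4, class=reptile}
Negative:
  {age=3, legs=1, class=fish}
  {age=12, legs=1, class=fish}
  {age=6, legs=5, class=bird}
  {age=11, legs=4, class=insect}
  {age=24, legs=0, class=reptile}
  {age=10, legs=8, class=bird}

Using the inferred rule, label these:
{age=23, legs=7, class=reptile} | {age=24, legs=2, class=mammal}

One predicate separates the groups cleanly: legs ≥ 1 AND age ≥ 17.
{age=23, legs=7, class=reptile} → legs = 7, age = 23 → Positive. {age=24, legs=2, class=mammal} → legs = 2, age = 24 → Positive.

Positive, Positive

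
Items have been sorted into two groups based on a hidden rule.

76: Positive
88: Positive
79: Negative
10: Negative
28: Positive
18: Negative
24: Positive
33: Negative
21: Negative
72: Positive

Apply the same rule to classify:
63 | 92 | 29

Negative, Positive, Negative

Comparing the two groups points to one rule — multiple of 4.
Negative: 63, since 63 = 4·15 + 3. Positive: 92, since 92 = 4·23. Negative: 29, since 29 = 4·7 + 1.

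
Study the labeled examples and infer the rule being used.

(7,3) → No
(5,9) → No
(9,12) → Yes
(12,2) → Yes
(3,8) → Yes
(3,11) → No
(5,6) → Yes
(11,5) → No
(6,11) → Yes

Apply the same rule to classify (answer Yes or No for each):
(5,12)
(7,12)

Yes, Yes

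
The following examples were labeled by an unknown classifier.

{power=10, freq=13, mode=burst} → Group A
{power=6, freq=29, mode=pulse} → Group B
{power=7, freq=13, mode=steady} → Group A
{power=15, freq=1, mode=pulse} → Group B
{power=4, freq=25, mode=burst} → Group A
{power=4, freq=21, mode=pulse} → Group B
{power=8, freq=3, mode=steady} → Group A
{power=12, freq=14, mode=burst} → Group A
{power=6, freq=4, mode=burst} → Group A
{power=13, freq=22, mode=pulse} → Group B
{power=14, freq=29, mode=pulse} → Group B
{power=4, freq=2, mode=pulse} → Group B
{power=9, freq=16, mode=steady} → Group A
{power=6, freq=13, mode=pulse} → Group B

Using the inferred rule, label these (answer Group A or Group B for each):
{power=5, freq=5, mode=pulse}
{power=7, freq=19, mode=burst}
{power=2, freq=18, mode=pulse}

Group B, Group A, Group B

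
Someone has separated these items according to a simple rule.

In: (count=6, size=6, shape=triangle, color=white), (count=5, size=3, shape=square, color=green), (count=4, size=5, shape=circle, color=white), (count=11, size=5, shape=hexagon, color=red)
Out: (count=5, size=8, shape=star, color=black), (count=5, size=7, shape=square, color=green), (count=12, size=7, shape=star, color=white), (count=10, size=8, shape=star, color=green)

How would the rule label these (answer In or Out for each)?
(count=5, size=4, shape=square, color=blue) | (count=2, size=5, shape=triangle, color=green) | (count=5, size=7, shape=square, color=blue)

In, In, Out

All 'In' examples share one property — size ≤ 6 — and every 'Out' example lacks it.
(count=5, size=4, shape=square, color=blue) — size = 4, hence In.
(count=2, size=5, shape=triangle, color=green) — size = 5, hence In.
(count=5, size=7, shape=square, color=blue) — size = 7, hence Out.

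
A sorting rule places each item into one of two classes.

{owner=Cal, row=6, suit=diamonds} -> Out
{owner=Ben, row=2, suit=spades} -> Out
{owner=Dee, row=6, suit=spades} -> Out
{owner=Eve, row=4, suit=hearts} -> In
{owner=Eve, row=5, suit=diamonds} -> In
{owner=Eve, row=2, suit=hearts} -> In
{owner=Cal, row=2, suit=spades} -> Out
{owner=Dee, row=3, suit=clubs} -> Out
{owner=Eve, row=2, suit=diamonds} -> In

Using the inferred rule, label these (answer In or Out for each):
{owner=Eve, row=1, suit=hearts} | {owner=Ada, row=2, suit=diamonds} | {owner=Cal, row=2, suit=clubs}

In, Out, Out

The rule appears to be: owner is Eve.
{owner=Eve, row=1, suit=hearts}: owner is Eve — checks out, so In. {owner=Ada, row=2, suit=diamonds}: owner is Ada — does not pass, so Out. {owner=Cal, row=2, suit=clubs}: owner is Cal — does not pass, so Out.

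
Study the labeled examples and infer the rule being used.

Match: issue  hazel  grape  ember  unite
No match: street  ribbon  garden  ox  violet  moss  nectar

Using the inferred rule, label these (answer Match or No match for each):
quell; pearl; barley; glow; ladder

Match, Match, No match, No match, No match

The classifier is using: odd length.
quell: length 5, matches → Match. pearl: length 5, matches → Match. barley: length 6, fails the rule → No match. glow: length 4, fails the rule → No match. ladder: length 6, fails the rule → No match.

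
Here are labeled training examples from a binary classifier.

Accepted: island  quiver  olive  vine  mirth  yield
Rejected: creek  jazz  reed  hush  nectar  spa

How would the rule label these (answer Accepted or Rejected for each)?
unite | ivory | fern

Accepted, Accepted, Rejected

The common property of the 'Accepted' items is: contains 'i'. No 'Rejected' item has it.
unite: has 'i' — fits, so Accepted. ivory: has 'i' — fits, so Accepted. fern: no 'i' — doesn't qualify, so Rejected.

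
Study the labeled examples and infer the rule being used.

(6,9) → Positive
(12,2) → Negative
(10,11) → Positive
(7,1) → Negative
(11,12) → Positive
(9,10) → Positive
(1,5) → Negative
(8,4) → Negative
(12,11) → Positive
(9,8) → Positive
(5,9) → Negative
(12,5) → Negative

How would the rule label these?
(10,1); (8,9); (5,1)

The distinguishing property — min ≥ 6 — holds for all the 'Positive' cases and none of the 'Negative' cases.

Negative, Positive, Negative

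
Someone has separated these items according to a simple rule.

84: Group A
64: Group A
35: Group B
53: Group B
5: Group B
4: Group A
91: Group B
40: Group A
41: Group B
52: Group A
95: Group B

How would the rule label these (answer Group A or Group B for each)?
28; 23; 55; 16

Group A, Group B, Group B, Group A

One predicate separates the groups cleanly: even.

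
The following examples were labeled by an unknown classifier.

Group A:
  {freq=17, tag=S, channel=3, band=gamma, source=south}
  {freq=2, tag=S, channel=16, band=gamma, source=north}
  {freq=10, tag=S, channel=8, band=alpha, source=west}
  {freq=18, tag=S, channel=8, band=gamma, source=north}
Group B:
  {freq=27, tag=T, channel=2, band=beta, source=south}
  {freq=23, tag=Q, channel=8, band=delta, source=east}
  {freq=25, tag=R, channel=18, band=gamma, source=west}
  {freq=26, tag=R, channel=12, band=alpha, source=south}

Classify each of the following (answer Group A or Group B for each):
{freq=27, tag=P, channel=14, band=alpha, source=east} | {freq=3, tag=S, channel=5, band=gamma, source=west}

Group B, Group A

The distinguishing property — tag is S — holds for all the 'Group A' cases and none of the 'Group B' cases.
Group B: {freq=27, tag=P, channel=14, band=alpha, source=east}, since tag is P. Group A: {freq=3, tag=S, channel=5, band=gamma, source=west}, since tag is S.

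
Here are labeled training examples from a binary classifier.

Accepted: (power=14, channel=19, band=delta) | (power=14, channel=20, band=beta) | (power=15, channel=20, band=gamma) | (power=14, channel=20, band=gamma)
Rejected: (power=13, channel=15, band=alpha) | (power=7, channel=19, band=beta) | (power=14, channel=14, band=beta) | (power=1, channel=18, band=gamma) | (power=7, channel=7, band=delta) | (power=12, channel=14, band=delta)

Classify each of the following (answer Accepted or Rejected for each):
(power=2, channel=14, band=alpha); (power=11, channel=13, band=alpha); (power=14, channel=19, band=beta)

Rejected, Rejected, Accepted

'Accepted' ⟺ power ≥ 12 AND channel ≥ 18.
(power=2, channel=14, band=alpha) — power = 2, channel = 14, hence Rejected. (power=11, channel=13, band=alpha) — power = 11, channel = 13, hence Rejected. (power=14, channel=19, band=beta) — power = 14, channel = 19, hence Accepted.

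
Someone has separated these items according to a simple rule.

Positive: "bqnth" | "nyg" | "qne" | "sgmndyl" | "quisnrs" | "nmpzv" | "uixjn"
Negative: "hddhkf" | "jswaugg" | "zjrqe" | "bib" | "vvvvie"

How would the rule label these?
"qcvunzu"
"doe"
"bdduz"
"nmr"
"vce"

Positive, Negative, Negative, Positive, Negative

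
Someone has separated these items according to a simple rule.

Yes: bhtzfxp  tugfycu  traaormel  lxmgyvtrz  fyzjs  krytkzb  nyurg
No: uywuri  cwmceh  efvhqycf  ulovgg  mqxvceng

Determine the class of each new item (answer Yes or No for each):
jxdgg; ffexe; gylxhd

Yes, Yes, No

Looking at the examples, the only property every 'Yes' case has and every 'No' case lacks is: odd length.
jxdgg — length 5, hence Yes.
ffexe — length 5, hence Yes.
gylxhd — length 6, hence No.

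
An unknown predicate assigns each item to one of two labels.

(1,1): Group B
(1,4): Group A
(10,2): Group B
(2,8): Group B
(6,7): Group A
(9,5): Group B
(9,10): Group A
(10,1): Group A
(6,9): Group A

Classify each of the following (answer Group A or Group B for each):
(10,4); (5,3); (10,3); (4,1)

All 'Group A' examples share one property — sum is odd — and every 'Group B' example lacks it.
(10,4) → 10+4 = 14 → Group B. (5,3) → 5+3 = 8 → Group B. (10,3) → 10+3 = 13 → Group A. (4,1) → 4+1 = 5 → Group A.

Group B, Group B, Group A, Group A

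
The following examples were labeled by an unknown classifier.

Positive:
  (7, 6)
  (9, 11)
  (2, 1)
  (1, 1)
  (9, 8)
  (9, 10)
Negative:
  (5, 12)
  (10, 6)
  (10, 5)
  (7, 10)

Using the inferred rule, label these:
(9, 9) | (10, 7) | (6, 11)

Positive, Negative, Negative

The common property of the 'Positive' items is: |first − second| ≤ 2. No 'Negative' item has it.
(9, 9): |9−9| = 0 — has this property, so Positive. (10, 7): |10−7| = 3 — doesn't match, so Negative. (6, 11): |6−11| = 5 — doesn't match, so Negative.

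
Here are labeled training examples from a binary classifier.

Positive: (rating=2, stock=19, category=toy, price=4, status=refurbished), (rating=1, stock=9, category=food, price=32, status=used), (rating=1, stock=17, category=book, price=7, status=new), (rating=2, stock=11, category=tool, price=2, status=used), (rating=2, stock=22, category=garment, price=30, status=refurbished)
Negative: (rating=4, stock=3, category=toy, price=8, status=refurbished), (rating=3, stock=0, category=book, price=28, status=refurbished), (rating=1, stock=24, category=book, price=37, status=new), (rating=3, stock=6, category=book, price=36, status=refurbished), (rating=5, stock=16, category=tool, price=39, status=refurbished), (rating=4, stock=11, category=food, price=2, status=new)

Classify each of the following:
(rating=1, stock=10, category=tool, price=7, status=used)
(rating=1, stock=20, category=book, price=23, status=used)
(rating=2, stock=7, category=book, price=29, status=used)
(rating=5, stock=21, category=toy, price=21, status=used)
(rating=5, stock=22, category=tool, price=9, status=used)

One predicate separates the groups cleanly: price ≤ 32 AND rating ≤ 2.
(rating=1, stock=10, category=tool, price=7, status=used) → price = 7, rating = 1 → Positive. (rating=1, stock=20, category=book, price=23, status=used) → price = 23, rating = 1 → Positive. (rating=2, stock=7, category=book, price=29, status=used) → price = 29, rating = 2 → Positive. (rating=5, stock=21, category=toy, price=21, status=used) → price = 21, rating = 5 → Negative. (rating=5, stock=22, category=tool, price=9, status=used) → price = 9, rating = 5 → Negative.

Positive, Positive, Positive, Negative, Negative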